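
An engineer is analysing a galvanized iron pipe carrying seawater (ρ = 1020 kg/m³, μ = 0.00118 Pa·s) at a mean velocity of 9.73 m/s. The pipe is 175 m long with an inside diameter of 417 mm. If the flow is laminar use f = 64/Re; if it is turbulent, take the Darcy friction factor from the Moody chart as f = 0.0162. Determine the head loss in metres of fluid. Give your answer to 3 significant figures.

Reynolds number Re = ρVD/μ = 1020 · 9.73 · 0.417 / 0.00118 = 3.507e+06.
Re > 4000 → turbulent; use the Moody-chart value f = 0.0162.
Darcy-Weisbach: ΔP = f(L/D)(ρV²/2) = 0.0162·(175/0.417)·(1020·9.73²/2) = 0.0162·419.7·4.828e+04 = 3.283e+05 Pa.
Head loss h_f = ΔP/(ρg) = 3.283e+05/(1020·9.81) = 32.8 m.

h_f ≈ 32.8 m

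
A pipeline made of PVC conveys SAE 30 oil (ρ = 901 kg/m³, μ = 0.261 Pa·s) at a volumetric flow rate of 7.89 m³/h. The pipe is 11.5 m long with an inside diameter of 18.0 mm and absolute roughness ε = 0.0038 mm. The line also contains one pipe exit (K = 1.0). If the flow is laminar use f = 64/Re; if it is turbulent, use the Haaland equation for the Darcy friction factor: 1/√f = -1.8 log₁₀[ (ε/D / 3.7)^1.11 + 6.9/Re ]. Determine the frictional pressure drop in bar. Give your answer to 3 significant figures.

Q = 7.89 m³/h = 7.89/3600 = 0.002192 m³/s.
Cross-sectional area A = πD²/4 = π(0.018)²/4 = 0.0002545 m²; mean velocity V = Q/A = 0.002192/0.0002545 = 8.613 m/s.
Reynolds number Re = ρVD/μ = 901 · 8.613 · 0.018 / 0.261 = 535.2.
Re < 2300 → laminar flow, so f = 64/Re = 64/535.2 = 0.1196 (the turbulent correlation is not needed).
Total minor-loss coefficient ΣK = 1·1 = 1.
ΔP = [f·L/D + ΣK]·(ρV²/2) = [0.1196·11.5/0.018 + 1]·(901·8.613²/2) = [76.4 + 1]·3.342e+04 = 2.587e+06 Pa.
ΔP = 2.587e+06 Pa = 25.9 bar.

ΔP ≈ 25.9 bar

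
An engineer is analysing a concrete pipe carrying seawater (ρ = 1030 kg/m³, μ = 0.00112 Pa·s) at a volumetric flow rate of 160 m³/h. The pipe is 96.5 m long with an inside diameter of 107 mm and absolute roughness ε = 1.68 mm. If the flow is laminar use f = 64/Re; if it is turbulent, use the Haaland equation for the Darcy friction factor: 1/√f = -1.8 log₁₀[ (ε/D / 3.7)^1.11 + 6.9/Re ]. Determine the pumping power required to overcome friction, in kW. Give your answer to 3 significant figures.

Q = 160 m³/h = 160/3600 = 0.04444 m³/s.
Cross-sectional area A = πD²/4 = π(0.107)²/4 = 0.008992 m²; mean velocity V = Q/A = 0.04444/0.008992 = 4.943 m/s.
Reynolds number Re = ρVD/μ = 1030 · 4.943 · 0.107 / 0.00112 = 4.864e+05.
Re > 4000 → turbulent. Relative roughness ε/D = 0.00168/0.107 = 0.0157. Haaland: 1/√f = -1.8 log₁₀[(0.0157/3.7)^1.11 + 6.9/4.864e+05] = -1.8 log₁₀[0.00233 + 1.42e-05] = 4.735, so f = 0.0446.
Darcy-Weisbach: ΔP = f(L/D)(ρV²/2) = 0.0446·(96.5/0.107)·(1030·4.943²/2) = 0.0446·901.9·1.258e+04 = 5.061e+05 Pa.
Pumping power P = QΔP = 0.04444·5.061e+05 = 22490 W = 22.5 kW.

P ≈ 22.5 kW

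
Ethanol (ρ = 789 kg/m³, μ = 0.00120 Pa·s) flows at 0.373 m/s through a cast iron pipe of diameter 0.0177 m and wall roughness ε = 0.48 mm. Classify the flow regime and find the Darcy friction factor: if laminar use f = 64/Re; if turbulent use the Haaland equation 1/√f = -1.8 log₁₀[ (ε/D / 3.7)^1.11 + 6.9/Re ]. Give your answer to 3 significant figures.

f ≈ 0.0619

Re = ρVD/μ = 789·0.373·0.0177/0.0012 = 4341.
Re > 4000 → turbulent. ε/D = 0.00048/0.0177 = 0.0271; Haaland: 1/√f = -1.8 log₁₀[0.00427 + 0.00159] = 4.018, so f = 0.06194.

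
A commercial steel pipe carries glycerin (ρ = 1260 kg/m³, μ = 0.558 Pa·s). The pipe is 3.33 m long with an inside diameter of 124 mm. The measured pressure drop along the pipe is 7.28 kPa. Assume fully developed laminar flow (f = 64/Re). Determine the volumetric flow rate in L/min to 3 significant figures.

For laminar flow, f = 64/Re with Re = ρVD/μ, so Darcy-Weisbach reduces to ΔP = 32μLV/D². Solving for V: V = ΔP·D²/(32μL) = 7280·(0.124)²/(32·0.558·3.33) = 1.883 m/s.
Check: Re = ρVD/μ = 1260·1.883·0.124/0.558 = 527.1 < 2300, so the laminar assumption holds.
Q = V·A = 1.883·(π/4·0.124²) = 0.02273 m³/s = 1360 L/min.

Q ≈ 1360 L/min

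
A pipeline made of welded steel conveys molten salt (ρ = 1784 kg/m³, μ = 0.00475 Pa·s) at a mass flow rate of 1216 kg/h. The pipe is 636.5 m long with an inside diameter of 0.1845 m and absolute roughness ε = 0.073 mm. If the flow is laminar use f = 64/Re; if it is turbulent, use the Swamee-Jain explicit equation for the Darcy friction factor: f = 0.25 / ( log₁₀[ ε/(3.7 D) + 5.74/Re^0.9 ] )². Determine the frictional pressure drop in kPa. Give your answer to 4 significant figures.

ṁ = 1216 kg/h = 1216/3600 = 0.3378 kg/s.
A = πD²/4 = π(0.1845)²/4 = 0.02674 m²; mean velocity V = ṁ/(ρA) = 0.3378/(1784 · 0.02674) = 0.007082 m/s.
Reynolds number Re = ρVD/μ = 1784 · 0.007082 · 0.1845 / 0.00475 = 490.7.
Re < 2300 → laminar flow, so f = 64/Re = 64/490.7 = 0.1304 (the turbulent correlation is not needed).
Darcy-Weisbach: ΔP = f(L/D)(ρV²/2) = 0.1304·(636.5/0.1845)·(1784·0.007082²/2) = 0.1304·3450·0.04474 = 20.13 Pa.
ΔP = 20.13 Pa = 0.02013 kPa.

ΔP ≈ 0.02013 kPa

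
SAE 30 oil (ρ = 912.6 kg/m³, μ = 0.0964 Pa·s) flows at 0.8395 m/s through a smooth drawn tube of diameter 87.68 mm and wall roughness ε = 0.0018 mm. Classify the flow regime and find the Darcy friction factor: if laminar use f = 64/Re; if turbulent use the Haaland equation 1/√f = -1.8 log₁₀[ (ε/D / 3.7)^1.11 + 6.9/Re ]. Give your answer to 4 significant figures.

f ≈ 0.09184

Re = ρVD/μ = 912.6·0.8395·0.08768/0.0964 = 696.8.
Re < 2300 → laminar, so f = 64/Re = 0.09184 (roughness is irrelevant in laminar flow).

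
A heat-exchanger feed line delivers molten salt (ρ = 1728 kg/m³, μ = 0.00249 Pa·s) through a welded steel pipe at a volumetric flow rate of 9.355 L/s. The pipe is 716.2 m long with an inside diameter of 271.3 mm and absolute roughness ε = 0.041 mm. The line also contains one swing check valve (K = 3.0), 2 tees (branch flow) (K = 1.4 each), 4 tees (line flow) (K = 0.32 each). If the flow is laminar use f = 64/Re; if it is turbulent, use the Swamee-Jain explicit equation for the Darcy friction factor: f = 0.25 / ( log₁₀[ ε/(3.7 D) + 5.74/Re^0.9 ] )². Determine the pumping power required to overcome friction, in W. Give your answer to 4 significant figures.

Q = 9.355 L/s = 9.355/1000 = 0.009355 m³/s.
Cross-sectional area A = πD²/4 = π(0.2713)²/4 = 0.05781 m²; mean velocity V = Q/A = 0.009355/0.05781 = 0.1618 m/s.
Reynolds number Re = ρVD/μ = 1728 · 0.1618 · 0.2713 / 0.00249 = 3.047e+04.
Re > 4000 → turbulent. Relative roughness ε/D = 4.1e-05/0.2713 = 0.000151. Swamee-Jain: f = 0.25/(log₁₀[0.000151/3.7 + 5.74/3.047e+04^0.9])² = 0.25/(log₁₀[4.08e-05 + 0.000529])² = 0.25/(-3.244)² = 0.02375.
Total minor-loss coefficient ΣK = 1·3 + 2·1.4 + 4·0.32 = 7.08.
ΔP = [f·L/D + ΣK]·(ρV²/2) = [0.02375·716.2/0.2713 + 7.08]·(1728·0.1618²/2) = [62.7 + 7.08]·22.63 = 1579 Pa.
Pumping power P = QΔP = 0.009355·1579 = 14.771 W = 14.77 W.

P ≈ 14.77 W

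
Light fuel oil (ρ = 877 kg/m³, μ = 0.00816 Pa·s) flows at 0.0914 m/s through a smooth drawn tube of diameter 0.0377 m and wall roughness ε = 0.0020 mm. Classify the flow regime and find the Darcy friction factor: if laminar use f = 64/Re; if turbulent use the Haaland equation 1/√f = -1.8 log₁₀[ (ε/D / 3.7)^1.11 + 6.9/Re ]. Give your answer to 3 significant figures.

Re = ρVD/μ = 877·0.0914·0.0377/0.00816 = 370.3.
Re < 2300 → laminar, so f = 64/Re = 0.1728 (roughness is irrelevant in laminar flow).

f ≈ 0.173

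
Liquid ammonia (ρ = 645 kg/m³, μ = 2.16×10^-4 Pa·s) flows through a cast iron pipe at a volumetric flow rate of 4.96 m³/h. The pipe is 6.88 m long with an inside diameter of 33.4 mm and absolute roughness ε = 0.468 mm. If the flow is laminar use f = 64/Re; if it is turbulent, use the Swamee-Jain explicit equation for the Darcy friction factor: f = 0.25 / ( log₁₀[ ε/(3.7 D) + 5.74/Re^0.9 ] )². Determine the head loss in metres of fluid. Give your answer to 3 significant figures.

Q = 4.96 m³/h = 4.96/3600 = 0.001378 m³/s.
Cross-sectional area A = πD²/4 = π(0.0334)²/4 = 0.0008762 m²; mean velocity V = Q/A = 0.001378/0.0008762 = 1.573 m/s.
Reynolds number Re = ρVD/μ = 645 · 1.573 · 0.0334 / 0.000216 = 1.568e+05.
Re > 4000 → turbulent. Relative roughness ε/D = 0.000468/0.0334 = 0.014. Swamee-Jain: f = 0.25/(log₁₀[0.014/3.7 + 5.74/1.568e+05^0.9])² = 0.25/(log₁₀[0.00379 + 0.000121])² = 0.25/(-2.408)² = 0.04311.
Darcy-Weisbach: ΔP = f(L/D)(ρV²/2) = 0.04311·(6.88/0.0334)·(645·1.573²/2) = 0.04311·206·797.5 = 7082 Pa.
Head loss h_f = ΔP/(ρg) = 7082/(645·9.81) = 1.12 m.

h_f ≈ 1.12 m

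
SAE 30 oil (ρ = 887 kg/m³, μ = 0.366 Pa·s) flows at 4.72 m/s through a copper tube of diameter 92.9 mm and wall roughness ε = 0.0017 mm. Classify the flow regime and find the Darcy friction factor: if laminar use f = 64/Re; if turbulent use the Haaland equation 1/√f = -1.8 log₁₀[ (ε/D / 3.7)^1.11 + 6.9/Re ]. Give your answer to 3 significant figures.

f ≈ 0.0602

Re = ρVD/μ = 887·4.72·0.0929/0.366 = 1063.
Re < 2300 → laminar, so f = 64/Re = 0.06023 (roughness is irrelevant in laminar flow).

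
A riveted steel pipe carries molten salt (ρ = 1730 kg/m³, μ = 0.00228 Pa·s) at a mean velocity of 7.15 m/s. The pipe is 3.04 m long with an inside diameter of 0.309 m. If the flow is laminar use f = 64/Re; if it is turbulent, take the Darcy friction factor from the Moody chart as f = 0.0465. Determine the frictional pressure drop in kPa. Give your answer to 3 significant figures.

ΔP ≈ 20.2 kPa

Reynolds number Re = ρVD/μ = 1730 · 7.15 · 0.309 / 0.00228 = 1.676e+06.
Re > 4000 → turbulent; use the Moody-chart value f = 0.0465.
Darcy-Weisbach: ΔP = f(L/D)(ρV²/2) = 0.0465·(3.04/0.309)·(1730·7.15²/2) = 0.0465·9.838·4.422e+04 = 2.023e+04 Pa.
ΔP = 2.023e+04 Pa = 20.2 kPa.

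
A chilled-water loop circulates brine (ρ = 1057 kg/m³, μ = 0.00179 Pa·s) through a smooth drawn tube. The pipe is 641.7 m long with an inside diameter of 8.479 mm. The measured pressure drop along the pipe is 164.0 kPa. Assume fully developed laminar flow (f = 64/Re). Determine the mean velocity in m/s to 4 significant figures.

For laminar flow, f = 64/Re with Re = ρVD/μ, so Darcy-Weisbach reduces to ΔP = 32μLV/D². Solving for V: V = ΔP·D²/(32μL) = 1.64e+05·(0.008479)²/(32·0.00179·641.7) = 0.3208 m/s.
Check: Re = ρVD/μ = 1057·0.3208·0.008479/0.00179 = 1606 < 2300, so the laminar assumption holds.

V ≈ 0.3208 m/s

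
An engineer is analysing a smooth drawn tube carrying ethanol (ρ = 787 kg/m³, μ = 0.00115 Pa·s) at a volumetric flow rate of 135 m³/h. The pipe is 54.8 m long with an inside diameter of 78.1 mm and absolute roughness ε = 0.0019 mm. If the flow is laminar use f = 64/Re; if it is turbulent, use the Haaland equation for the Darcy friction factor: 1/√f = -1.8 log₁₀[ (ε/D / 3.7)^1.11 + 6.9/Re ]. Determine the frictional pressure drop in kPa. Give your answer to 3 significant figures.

ΔP ≈ 233 kPa

Q = 135 m³/h = 135/3600 = 0.0375 m³/s.
Cross-sectional area A = πD²/4 = π(0.0781)²/4 = 0.004791 m²; mean velocity V = Q/A = 0.0375/0.004791 = 7.828 m/s.
Reynolds number Re = ρVD/μ = 787 · 7.828 · 0.0781 / 0.00115 = 4.184e+05.
Re > 4000 → turbulent. Relative roughness ε/D = 1.9e-06/0.0781 = 2.43e-05. Haaland: 1/√f = -1.8 log₁₀[(2.43e-05/3.7)^1.11 + 6.9/4.184e+05] = -1.8 log₁₀[1.77e-06 + 1.65e-05] = 8.529, so f = 0.01375.
Darcy-Weisbach: ΔP = f(L/D)(ρV²/2) = 0.01375·(54.8/0.0781)·(787·7.828²/2) = 0.01375·701.7·2.411e+04 = 2.326e+05 Pa.
ΔP = 2.326e+05 Pa = 233 kPa.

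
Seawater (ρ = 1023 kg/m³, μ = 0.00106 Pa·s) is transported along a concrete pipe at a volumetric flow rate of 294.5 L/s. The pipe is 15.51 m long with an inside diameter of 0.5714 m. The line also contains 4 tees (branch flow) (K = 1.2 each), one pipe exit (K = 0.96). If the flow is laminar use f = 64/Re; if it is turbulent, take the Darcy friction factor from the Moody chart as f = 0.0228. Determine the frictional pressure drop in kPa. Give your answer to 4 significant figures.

ΔP ≈ 4.303 kPa

Q = 294.5 L/s = 294.5/1000 = 0.2945 m³/s.
Cross-sectional area A = πD²/4 = π(0.5714)²/4 = 0.2564 m²; mean velocity V = Q/A = 0.2945/0.2564 = 1.148 m/s.
Reynolds number Re = ρVD/μ = 1023 · 1.148 · 0.5714 / 0.00106 = 6.333e+05.
Re > 4000 → turbulent; use the Moody-chart value f = 0.0228.
Total minor-loss coefficient ΣK = 4·1.2 + 1·0.96 = 5.76.
ΔP = [f·L/D + ΣK]·(ρV²/2) = [0.0228·15.51/0.5714 + 5.76]·(1023·1.148²/2) = [0.6189 + 5.76]·674.6 = 4303 Pa.
ΔP = 4303 Pa = 4.303 kPa.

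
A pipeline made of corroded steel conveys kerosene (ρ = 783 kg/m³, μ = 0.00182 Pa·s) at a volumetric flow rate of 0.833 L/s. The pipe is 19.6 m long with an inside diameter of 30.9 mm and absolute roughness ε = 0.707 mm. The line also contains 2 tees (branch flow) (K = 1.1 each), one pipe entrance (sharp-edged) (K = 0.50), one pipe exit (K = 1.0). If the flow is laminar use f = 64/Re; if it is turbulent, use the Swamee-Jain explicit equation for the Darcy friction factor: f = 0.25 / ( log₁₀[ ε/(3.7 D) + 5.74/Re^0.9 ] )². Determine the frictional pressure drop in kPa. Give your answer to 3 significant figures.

Q = 0.833 L/s = 0.833/1000 = 0.000833 m³/s.
Cross-sectional area A = πD²/4 = π(0.0309)²/4 = 0.0007499 m²; mean velocity V = Q/A = 0.000833/0.0007499 = 1.111 m/s.
Reynolds number Re = ρVD/μ = 783 · 1.111 · 0.0309 / 0.00182 = 1.477e+04.
Re > 4000 → turbulent. Relative roughness ε/D = 0.000707/0.0309 = 0.0229. Swamee-Jain: f = 0.25/(log₁₀[0.0229/3.7 + 5.74/1.477e+04^0.9])² = 0.25/(log₁₀[0.00618 + 0.00102])² = 0.25/(-2.143)² = 0.05445.
Total minor-loss coefficient ΣK = 2·1.1 + 1·0.5 + 1·1 = 3.7.
ΔP = [f·L/D + ΣK]·(ρV²/2) = [0.05445·19.6/0.0309 + 3.7]·(783·1.111²/2) = [34.54 + 3.7]·483.1 = 1.847e+04 Pa.
ΔP = 1.847e+04 Pa = 18.5 kPa.

ΔP ≈ 18.5 kPa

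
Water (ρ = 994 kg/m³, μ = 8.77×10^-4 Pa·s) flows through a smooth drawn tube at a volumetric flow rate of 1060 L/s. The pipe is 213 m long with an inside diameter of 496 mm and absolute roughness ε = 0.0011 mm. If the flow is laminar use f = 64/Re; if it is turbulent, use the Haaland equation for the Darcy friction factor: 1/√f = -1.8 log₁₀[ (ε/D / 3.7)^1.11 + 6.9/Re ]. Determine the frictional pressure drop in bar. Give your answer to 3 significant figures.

ΔP ≈ 0.626 bar

Q = 1060 L/s = 1060/1000 = 1.06 m³/s.
Cross-sectional area A = πD²/4 = π(0.496)²/4 = 0.1932 m²; mean velocity V = Q/A = 1.06/0.1932 = 5.486 m/s.
Reynolds number Re = ρVD/μ = 994 · 5.486 · 0.496 / 0.000877 = 3.084e+06.
Re > 4000 → turbulent. Relative roughness ε/D = 1.1e-06/0.496 = 2.22e-06. Haaland: 1/√f = -1.8 log₁₀[(2.22e-06/3.7)^1.11 + 6.9/3.084e+06] = -1.8 log₁₀[1.24e-07 + 2.24e-06] = 10.13, so f = 0.009748.
Darcy-Weisbach: ΔP = f(L/D)(ρV²/2) = 0.009748·(213/0.496)·(994·5.486²/2) = 0.009748·429.4·1.496e+04 = 6.262e+04 Pa.
ΔP = 6.262e+04 Pa = 0.626 bar.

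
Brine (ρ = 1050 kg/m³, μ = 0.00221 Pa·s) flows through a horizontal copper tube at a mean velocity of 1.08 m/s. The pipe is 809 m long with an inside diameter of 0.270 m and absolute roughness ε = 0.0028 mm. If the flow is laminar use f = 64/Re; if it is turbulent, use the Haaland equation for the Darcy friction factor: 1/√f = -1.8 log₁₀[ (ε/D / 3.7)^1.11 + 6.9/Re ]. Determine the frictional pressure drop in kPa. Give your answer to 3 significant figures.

Reynolds number Re = ρVD/μ = 1050 · 1.08 · 0.27 / 0.00221 = 1.385e+05.
Re > 4000 → turbulent. Relative roughness ε/D = 2.8e-06/0.27 = 1.04e-05. Haaland: 1/√f = -1.8 log₁₀[(1.04e-05/3.7)^1.11 + 6.9/1.385e+05] = -1.8 log₁₀[6.87e-07 + 4.98e-05] = 7.734, so f = 0.01672.
Darcy-Weisbach: ΔP = f(L/D)(ρV²/2) = 0.01672·(809/0.27)·(1050·1.08²/2) = 0.01672·2996·612.4 = 3.067e+04 Pa.
ΔP = 3.067e+04 Pa = 30.7 kPa.

ΔP ≈ 30.7 kPa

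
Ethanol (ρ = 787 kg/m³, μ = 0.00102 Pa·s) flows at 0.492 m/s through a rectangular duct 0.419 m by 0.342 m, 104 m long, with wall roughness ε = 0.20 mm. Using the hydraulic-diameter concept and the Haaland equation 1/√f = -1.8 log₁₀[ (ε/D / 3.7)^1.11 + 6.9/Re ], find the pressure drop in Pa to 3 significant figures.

ΔP ≈ 510 Pa

Hydraulic diameter D_h = 4A/P = 4·(0.419·0.342)/(2·(0.419+0.342)) = 0.5732/1.522 = 0.3766 m.
Re = ρVD_h/μ = 787·0.492·0.3766/0.00102 = 1.43e+05.
ε/D_h = 0.0002/0.3766 = 0.000531; Haaland gives 1/√f = -1.8 log₁₀[5.42e-05+4.83e-05] = 7.181, so f = 0.01939.
ΔP = f(L/D_h)(ρV²/2) = 0.01939·104/0.3766·95.25 = 510.1 Pa.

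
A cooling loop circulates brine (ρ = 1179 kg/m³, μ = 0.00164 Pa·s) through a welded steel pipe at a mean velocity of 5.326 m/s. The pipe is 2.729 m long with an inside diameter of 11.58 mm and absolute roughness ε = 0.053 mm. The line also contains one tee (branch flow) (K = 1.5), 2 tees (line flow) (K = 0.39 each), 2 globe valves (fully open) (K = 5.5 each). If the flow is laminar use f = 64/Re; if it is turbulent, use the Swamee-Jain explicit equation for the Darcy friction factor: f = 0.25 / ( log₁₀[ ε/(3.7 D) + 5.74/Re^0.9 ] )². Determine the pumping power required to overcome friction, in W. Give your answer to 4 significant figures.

Reynolds number Re = ρVD/μ = 1179 · 5.326 · 0.01158 / 0.00164 = 4.434e+04.
Re > 4000 → turbulent. Relative roughness ε/D = 5.3e-05/0.01158 = 0.00458. Swamee-Jain: f = 0.25/(log₁₀[0.00458/3.7 + 5.74/4.434e+04^0.9])² = 0.25/(log₁₀[0.00124 + 0.000377])² = 0.25/(-2.792)² = 0.03207.
Total minor-loss coefficient ΣK = 1·1.5 + 2·0.39 + 2·5.5 = 13.3.
ΔP = [f·L/D + ΣK]·(ρV²/2) = [0.03207·2.729/0.01158 + 13.3]·(1179·5.326²/2) = [7.558 + 13.3]·1.672e+04 = 3.485e+05 Pa.
Q = V·A = 5.326·0.0001053 = 0.0005609 m³/s.
Pumping power P = QΔP = 0.0005609·3.485e+05 = 195.46 W = 195.5 W.

P ≈ 195.5 W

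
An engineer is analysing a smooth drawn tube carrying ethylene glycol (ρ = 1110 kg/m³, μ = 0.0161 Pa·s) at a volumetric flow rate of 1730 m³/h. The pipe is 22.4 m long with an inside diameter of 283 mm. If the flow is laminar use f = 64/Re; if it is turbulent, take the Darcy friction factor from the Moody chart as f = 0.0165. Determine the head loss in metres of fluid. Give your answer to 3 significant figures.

Q = 1730 m³/h = 1730/3600 = 0.4806 m³/s.
Cross-sectional area A = πD²/4 = π(0.283)²/4 = 0.0629 m²; mean velocity V = Q/A = 0.4806/0.0629 = 7.64 m/s.
Reynolds number Re = ρVD/μ = 1110 · 7.64 · 0.283 / 0.0161 = 1.491e+05.
Re > 4000 → turbulent; use the Moody-chart value f = 0.0165.
Darcy-Weisbach: ΔP = f(L/D)(ρV²/2) = 0.0165·(22.4/0.283)·(1110·7.64²/2) = 0.0165·79.15·3.239e+04 = 4.231e+04 Pa.
Head loss h_f = ΔP/(ρg) = 4.231e+04/(1110·9.81) = 3.89 m.

h_f ≈ 3.89 m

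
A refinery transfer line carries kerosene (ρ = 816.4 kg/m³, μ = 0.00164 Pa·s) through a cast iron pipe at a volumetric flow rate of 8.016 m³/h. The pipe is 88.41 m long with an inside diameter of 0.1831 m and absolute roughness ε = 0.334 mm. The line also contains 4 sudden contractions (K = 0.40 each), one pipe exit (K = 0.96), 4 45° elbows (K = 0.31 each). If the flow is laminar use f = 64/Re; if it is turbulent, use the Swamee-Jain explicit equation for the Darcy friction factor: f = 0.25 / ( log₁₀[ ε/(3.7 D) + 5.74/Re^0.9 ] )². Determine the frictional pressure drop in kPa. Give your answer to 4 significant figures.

Q = 8.016 m³/h = 8.016/3600 = 0.002227 m³/s.
Cross-sectional area A = πD²/4 = π(0.1831)²/4 = 0.02633 m²; mean velocity V = Q/A = 0.002227/0.02633 = 0.08456 m/s.
Reynolds number Re = ρVD/μ = 816.4 · 0.08456 · 0.1831 / 0.00164 = 7708.
Re > 4000 → turbulent. Relative roughness ε/D = 0.000334/0.1831 = 0.00182. Swamee-Jain: f = 0.25/(log₁₀[0.00182/3.7 + 5.74/7708^0.9])² = 0.25/(log₁₀[0.000493 + 0.00182])² = 0.25/(-2.635)² = 0.036.
Total minor-loss coefficient ΣK = 4·0.4 + 1·0.96 + 4·0.31 = 3.8.
ΔP = [f·L/D + ΣK]·(ρV²/2) = [0.036·88.41/0.1831 + 3.8]·(816.4·0.08456²/2) = [17.38 + 3.8]·2.919 = 61.83 Pa.
ΔP = 61.83 Pa = 0.06183 kPa.

ΔP ≈ 0.06183 kPa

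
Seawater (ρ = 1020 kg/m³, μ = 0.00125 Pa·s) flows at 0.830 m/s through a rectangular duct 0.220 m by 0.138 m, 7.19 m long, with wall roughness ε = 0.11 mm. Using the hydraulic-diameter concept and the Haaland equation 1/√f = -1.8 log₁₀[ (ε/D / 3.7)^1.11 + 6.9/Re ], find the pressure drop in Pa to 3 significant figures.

ΔP ≈ 303 Pa

Hydraulic diameter D_h = 4A/P = 4·(0.22·0.138)/(2·(0.22+0.138)) = 0.1214/0.716 = 0.1696 m.
Re = ρVD_h/μ = 1020·0.83·0.1696/0.00125 = 1.149e+05.
ε/D_h = 0.00011/0.1696 = 0.000649; Haaland gives 1/√f = -1.8 log₁₀[6.77e-05+6.01e-05] = 7.008, so f = 0.02036.
ΔP = f(L/D_h)(ρV²/2) = 0.02036·7.19/0.1696·351.3 = 303.2 Pa.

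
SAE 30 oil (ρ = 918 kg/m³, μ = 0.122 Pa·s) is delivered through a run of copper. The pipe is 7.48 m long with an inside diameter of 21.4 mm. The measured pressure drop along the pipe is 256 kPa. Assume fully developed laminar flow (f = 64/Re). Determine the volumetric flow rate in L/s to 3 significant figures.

Q ≈ 1.44 L/s

For laminar flow, f = 64/Re with Re = ρVD/μ, so Darcy-Weisbach reduces to ΔP = 32μLV/D². Solving for V: V = ΔP·D²/(32μL) = 2.56e+05·(0.0214)²/(32·0.122·7.48) = 4.015 m/s.
Check: Re = ρVD/μ = 918·4.015·0.0214/0.122 = 646.5 < 2300, so the laminar assumption holds.
Q = V·A = 4.015·(π/4·0.0214²) = 0.001444 m³/s = 1.44 L/s.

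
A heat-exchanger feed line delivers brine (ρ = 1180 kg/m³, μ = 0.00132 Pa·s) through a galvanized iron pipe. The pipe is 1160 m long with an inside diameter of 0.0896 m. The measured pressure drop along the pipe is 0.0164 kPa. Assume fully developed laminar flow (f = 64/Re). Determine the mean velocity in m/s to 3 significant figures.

For laminar flow, f = 64/Re with Re = ρVD/μ, so Darcy-Weisbach reduces to ΔP = 32μLV/D². Solving for V: V = ΔP·D²/(32μL) = 16.4·(0.0896)²/(32·0.00132·1160) = 0.002687 m/s.
Check: Re = ρVD/μ = 1180·0.002687·0.0896/0.00132 = 215.2 < 2300, so the laminar assumption holds.

V ≈ 0.00269 m/s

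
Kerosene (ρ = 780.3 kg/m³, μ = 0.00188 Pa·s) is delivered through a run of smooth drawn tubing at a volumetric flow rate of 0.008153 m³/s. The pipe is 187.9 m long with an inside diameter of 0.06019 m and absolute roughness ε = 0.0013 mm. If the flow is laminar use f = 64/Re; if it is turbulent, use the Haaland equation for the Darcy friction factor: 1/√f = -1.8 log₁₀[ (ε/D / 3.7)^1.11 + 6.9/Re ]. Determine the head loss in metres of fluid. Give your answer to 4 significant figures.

Cross-sectional area A = πD²/4 = π(0.06019)²/4 = 0.002845 m²; mean velocity V = Q/A = 0.008153/0.002845 = 2.865 m/s.
Reynolds number Re = ρVD/μ = 780.3 · 2.865 · 0.06019 / 0.00188 = 7.158e+04.
Re > 4000 → turbulent. Relative roughness ε/D = 1.3e-06/0.06019 = 2.16e-05. Haaland: 1/√f = -1.8 log₁₀[(2.16e-05/3.7)^1.11 + 6.9/7.158e+04] = -1.8 log₁₀[1.55e-06 + 9.64e-05] = 7.216, so f = 0.0192.
Darcy-Weisbach: ΔP = f(L/D)(ρV²/2) = 0.0192·(187.9/0.06019)·(780.3·2.865²/2) = 0.0192·3122·3203 = 1.92e+05 Pa.
Head loss h_f = ΔP/(ρg) = 1.92e+05/(780.3·9.81) = 25.09 m.

h_f ≈ 25.09 m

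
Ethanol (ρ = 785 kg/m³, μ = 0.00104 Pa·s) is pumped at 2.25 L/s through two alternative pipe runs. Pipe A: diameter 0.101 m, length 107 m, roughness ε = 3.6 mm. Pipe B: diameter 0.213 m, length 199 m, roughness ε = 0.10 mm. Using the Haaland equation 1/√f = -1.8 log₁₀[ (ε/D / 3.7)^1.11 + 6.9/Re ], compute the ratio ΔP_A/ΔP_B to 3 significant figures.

ΔP_A/ΔP_B ≈ 45.1

Pipe A: V = Q/A = 0.00225/0.008012 = 0.2808 m/s; Re = 2.141e+04; ε/D = 0.0356; Haaland → f = 0.06294; ΔP_A = f(L/D)(ρV²/2) = 2064 Pa.
Pipe B: V = Q/A = 0.00225/0.03563 = 0.06314 m/s; Re = 1.015e+04; ε/D = 0.000469; Haaland → f = 0.03133; ΔP_B = f(L/D)(ρV²/2) = 45.81 Pa.
ΔP_A/ΔP_B = 2064/45.81 = 45.1.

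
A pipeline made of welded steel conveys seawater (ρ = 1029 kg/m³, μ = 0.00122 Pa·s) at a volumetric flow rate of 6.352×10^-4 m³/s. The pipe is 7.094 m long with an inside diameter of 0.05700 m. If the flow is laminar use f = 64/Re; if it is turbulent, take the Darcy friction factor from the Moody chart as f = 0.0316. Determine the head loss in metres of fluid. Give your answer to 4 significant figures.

Cross-sectional area A = πD²/4 = π(0.057)²/4 = 0.002552 m²; mean velocity V = Q/A = 0.0006352/0.002552 = 0.2489 m/s.
Reynolds number Re = ρVD/μ = 1029 · 0.2489 · 0.057 / 0.00122 = 1.197e+04.
Re > 4000 → turbulent; use the Moody-chart value f = 0.0316.
Darcy-Weisbach: ΔP = f(L/D)(ρV²/2) = 0.0316·(7.094/0.057)·(1029·0.2489²/2) = 0.0316·124.5·31.88 = 125.4 Pa.
Head loss h_f = ΔP/(ρg) = 125.4/(1029·9.81) = 0.01242 m.

h_f ≈ 0.01242 m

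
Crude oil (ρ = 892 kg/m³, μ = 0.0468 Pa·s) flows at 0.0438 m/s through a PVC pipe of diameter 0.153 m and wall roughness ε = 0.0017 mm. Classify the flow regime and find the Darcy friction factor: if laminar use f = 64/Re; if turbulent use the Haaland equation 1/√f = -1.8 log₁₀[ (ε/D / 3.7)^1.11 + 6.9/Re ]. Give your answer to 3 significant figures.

f ≈ 0.501

Re = ρVD/μ = 892·0.0438·0.153/0.0468 = 127.7.
Re < 2300 → laminar, so f = 64/Re = 0.5011 (roughness is irrelevant in laminar flow).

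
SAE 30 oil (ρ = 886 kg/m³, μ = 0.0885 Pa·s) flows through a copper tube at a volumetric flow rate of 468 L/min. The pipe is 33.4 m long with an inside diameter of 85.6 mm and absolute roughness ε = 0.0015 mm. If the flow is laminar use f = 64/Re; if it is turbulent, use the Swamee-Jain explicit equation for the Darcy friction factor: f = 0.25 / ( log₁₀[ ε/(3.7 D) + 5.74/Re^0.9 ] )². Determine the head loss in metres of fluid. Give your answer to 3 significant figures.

h_f ≈ 2.01 m

Q = 468 L/min = 468/60000 = 0.0078 m³/s.
Cross-sectional area A = πD²/4 = π(0.0856)²/4 = 0.005755 m²; mean velocity V = Q/A = 0.0078/0.005755 = 1.355 m/s.
Reynolds number Re = ρVD/μ = 886 · 1.355 · 0.0856 / 0.0885 = 1162.
Re < 2300 → laminar flow, so f = 64/Re = 64/1162 = 0.0551 (the turbulent correlation is not needed).
Darcy-Weisbach: ΔP = f(L/D)(ρV²/2) = 0.0551·(33.4/0.0856)·(886·1.355²/2) = 0.0551·390.2·813.8 = 1.75e+04 Pa.
Head loss h_f = ΔP/(ρg) = 1.75e+04/(886·9.81) = 2.01 m.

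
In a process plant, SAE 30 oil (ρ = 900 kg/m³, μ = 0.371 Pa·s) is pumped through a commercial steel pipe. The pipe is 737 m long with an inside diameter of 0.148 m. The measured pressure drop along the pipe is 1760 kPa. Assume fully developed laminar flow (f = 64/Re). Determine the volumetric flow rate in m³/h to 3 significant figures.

For laminar flow, f = 64/Re with Re = ρVD/μ, so Darcy-Weisbach reduces to ΔP = 32μLV/D². Solving for V: V = ΔP·D²/(32μL) = 1.76e+06·(0.148)²/(32·0.371·737) = 4.406 m/s.
Check: Re = ρVD/μ = 900·4.406·0.148/0.371 = 1582 < 2300, so the laminar assumption holds.
Q = V·A = 4.406·(π/4·0.148²) = 0.0758 m³/s = 273 m³/h.

Q ≈ 273 m³/h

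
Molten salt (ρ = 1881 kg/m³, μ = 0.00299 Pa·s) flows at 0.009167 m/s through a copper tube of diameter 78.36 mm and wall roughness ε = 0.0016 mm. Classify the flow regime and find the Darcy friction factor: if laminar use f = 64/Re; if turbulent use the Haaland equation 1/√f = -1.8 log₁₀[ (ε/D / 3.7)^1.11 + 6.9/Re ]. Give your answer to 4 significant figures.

f ≈ 0.1416

Re = ρVD/μ = 1881·0.009167·0.07836/0.00299 = 451.9.
Re < 2300 → laminar, so f = 64/Re = 0.1416 (roughness is irrelevant in laminar flow).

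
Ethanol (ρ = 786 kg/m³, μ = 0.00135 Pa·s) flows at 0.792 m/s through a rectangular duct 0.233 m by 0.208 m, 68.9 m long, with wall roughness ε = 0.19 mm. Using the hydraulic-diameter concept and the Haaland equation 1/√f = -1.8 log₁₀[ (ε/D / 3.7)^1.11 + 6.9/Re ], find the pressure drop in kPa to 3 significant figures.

ΔP ≈ 1.66 kPa

Hydraulic diameter D_h = 4A/P = 4·(0.233·0.208)/(2·(0.233+0.208)) = 0.1939/0.882 = 0.2198 m.
Re = ρVD_h/μ = 786·0.792·0.2198/0.00135 = 1.014e+05.
ε/D_h = 0.00019/0.2198 = 0.000864; Haaland gives 1/√f = -1.8 log₁₀[9.31e-05+6.81e-05] = 6.827, so f = 0.02146.
ΔP = f(L/D_h)(ρV²/2) = 0.02146·68.9/0.2198·246.5 = 1658 Pa.
ΔP = 1.66 kPa.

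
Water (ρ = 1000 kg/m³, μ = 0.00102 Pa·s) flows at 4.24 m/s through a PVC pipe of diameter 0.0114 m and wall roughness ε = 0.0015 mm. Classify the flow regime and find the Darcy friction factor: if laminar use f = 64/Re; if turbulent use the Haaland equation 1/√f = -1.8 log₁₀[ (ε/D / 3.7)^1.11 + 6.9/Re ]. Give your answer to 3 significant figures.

f ≈ 0.0213

Re = ρVD/μ = 1000·4.24·0.0114/0.00102 = 4.739e+04.
Re > 4000 → turbulent. ε/D = 1.5e-06/0.0114 = 0.000132; Haaland: 1/√f = -1.8 log₁₀[1.15e-05 + 0.000146] = 6.847, so f = 0.02133.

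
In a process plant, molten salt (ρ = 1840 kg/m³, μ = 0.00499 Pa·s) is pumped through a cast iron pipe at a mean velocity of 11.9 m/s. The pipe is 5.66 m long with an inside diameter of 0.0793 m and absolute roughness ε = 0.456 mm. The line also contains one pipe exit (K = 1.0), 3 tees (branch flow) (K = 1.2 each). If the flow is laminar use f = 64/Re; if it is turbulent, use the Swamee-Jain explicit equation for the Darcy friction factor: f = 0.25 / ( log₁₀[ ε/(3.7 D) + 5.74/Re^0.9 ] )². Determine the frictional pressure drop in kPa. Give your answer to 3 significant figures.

ΔP ≈ 897 kPa

Reynolds number Re = ρVD/μ = 1840 · 11.9 · 0.0793 / 0.00499 = 3.48e+05.
Re > 4000 → turbulent. Relative roughness ε/D = 0.000456/0.0793 = 0.00575. Swamee-Jain: f = 0.25/(log₁₀[0.00575/3.7 + 5.74/3.48e+05^0.9])² = 0.25/(log₁₀[0.00155 + 5.91e-05])² = 0.25/(-2.792)² = 0.03206.
Total minor-loss coefficient ΣK = 1·1 + 3·1.2 = 4.6.
ΔP = [f·L/D + ΣK]·(ρV²/2) = [0.03206·5.66/0.0793 + 4.6]·(1840·11.9²/2) = [2.289 + 4.6]·1.303e+05 = 8.974e+05 Pa.
ΔP = 8.974e+05 Pa = 897 kPa.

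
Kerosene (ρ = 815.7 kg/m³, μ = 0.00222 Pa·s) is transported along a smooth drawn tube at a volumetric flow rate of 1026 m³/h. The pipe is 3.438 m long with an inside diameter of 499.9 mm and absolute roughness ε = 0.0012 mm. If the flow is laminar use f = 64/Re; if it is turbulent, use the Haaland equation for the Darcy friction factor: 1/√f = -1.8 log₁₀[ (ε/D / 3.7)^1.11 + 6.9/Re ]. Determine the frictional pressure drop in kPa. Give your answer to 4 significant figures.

Q = 1026 m³/h = 1026/3600 = 0.285 m³/s.
Cross-sectional area A = πD²/4 = π(0.4999)²/4 = 0.1963 m²; mean velocity V = Q/A = 0.285/0.1963 = 1.452 m/s.
Reynolds number Re = ρVD/μ = 815.7 · 1.452 · 0.4999 / 0.00222 = 2.667e+05.
Re > 4000 → turbulent. Relative roughness ε/D = 1.2e-06/0.4999 = 2.4e-06. Haaland: 1/√f = -1.8 log₁₀[(2.4e-06/3.7)^1.11 + 6.9/2.667e+05] = -1.8 log₁₀[1.35e-07 + 2.59e-05] = 8.253, so f = 0.01468.
Darcy-Weisbach: ΔP = f(L/D)(ρV²/2) = 0.01468·(3.438/0.4999)·(815.7·1.452²/2) = 0.01468·6.877·860 = 86.83 Pa.
ΔP = 86.83 Pa = 0.08683 kPa.

ΔP ≈ 0.08683 kPa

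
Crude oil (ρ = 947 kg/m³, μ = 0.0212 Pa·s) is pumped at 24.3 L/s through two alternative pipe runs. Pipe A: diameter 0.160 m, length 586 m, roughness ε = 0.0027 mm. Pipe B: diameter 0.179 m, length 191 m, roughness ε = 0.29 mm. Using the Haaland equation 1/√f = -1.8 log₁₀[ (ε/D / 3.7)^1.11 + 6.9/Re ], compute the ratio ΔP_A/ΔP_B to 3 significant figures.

ΔP_A/ΔP_B ≈ 4.93

Pipe A: V = Q/A = 0.0243/0.02011 = 1.209 m/s; Re = 8638; ε/D = 1.69e-05; Haaland → f = 0.03218; ΔP_A = f(L/D)(ρV²/2) = 8.152e+04 Pa.
Pipe B: V = Q/A = 0.0243/0.02516 = 0.9656 m/s; Re = 7721; ε/D = 0.00162; Haaland → f = 0.03508; ΔP_B = f(L/D)(ρV²/2) = 1.653e+04 Pa.
ΔP_A/ΔP_B = 8.152e+04/1.653e+04 = 4.93.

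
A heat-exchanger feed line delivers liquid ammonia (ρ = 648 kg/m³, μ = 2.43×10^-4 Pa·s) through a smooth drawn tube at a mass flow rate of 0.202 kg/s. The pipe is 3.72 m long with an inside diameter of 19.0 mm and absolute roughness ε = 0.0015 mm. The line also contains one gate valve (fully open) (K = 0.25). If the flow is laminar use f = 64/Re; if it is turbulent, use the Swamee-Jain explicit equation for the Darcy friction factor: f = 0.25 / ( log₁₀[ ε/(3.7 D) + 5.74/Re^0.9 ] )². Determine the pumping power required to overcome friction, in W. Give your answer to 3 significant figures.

P ≈ 0.523 W

A = πD²/4 = π(0.019)²/4 = 0.0002835 m²; mean velocity V = ṁ/(ρA) = 0.202/(648 · 0.0002835) = 1.099 m/s.
Reynolds number Re = ρVD/μ = 648 · 1.099 · 0.019 / 0.000243 = 5.571e+04.
Re > 4000 → turbulent. Relative roughness ε/D = 1.5e-06/0.019 = 7.89e-05. Swamee-Jain: f = 0.25/(log₁₀[7.89e-05/3.7 + 5.74/5.571e+04^0.9])² = 0.25/(log₁₀[2.13e-05 + 0.000307])² = 0.25/(-3.483)² = 0.0206.
Total minor-loss coefficient ΣK = 1·0.25 = 0.25.
ΔP = [f·L/D + ΣK]·(ρV²/2) = [0.0206·3.72/0.019 + 0.25]·(648·1.099²/2) = [4.034 + 0.25]·391.7 = 1678 Pa.
Q = ṁ/ρ = 0.202/648 = 0.0003117 m³/s.
Pumping power P = QΔP = 0.0003117·1678 = 0.5231 W = 0.523 W.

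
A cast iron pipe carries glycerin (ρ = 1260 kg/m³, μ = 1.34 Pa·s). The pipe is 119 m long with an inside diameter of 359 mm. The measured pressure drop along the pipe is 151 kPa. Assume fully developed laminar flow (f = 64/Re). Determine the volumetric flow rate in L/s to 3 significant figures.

Q ≈ 386 L/s

For laminar flow, f = 64/Re with Re = ρVD/μ, so Darcy-Weisbach reduces to ΔP = 32μLV/D². Solving for V: V = ΔP·D²/(32μL) = 1.51e+05·(0.359)²/(32·1.34·119) = 3.814 m/s.
Check: Re = ρVD/μ = 1260·3.814·0.359/1.34 = 1287 < 2300, so the laminar assumption holds.
Q = V·A = 3.814·(π/4·0.359²) = 0.386 m³/s = 386 L/s.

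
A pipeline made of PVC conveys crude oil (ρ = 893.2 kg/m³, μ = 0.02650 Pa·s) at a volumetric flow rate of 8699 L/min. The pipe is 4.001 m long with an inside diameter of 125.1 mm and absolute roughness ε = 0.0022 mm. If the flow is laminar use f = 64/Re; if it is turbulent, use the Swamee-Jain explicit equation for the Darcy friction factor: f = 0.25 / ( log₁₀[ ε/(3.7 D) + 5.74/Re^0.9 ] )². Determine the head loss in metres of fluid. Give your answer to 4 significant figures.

h_f ≈ 4.731 m

Q = 8699 L/min = 8699/60000 = 0.145 m³/s.
Cross-sectional area A = πD²/4 = π(0.1251)²/4 = 0.01229 m²; mean velocity V = Q/A = 0.145/0.01229 = 11.8 m/s.
Reynolds number Re = ρVD/μ = 893.2 · 11.8 · 0.1251 / 0.0265 = 4.974e+04.
Re > 4000 → turbulent. Relative roughness ε/D = 2.2e-06/0.1251 = 1.76e-05. Swamee-Jain: f = 0.25/(log₁₀[1.76e-05/3.7 + 5.74/4.974e+04^0.9])² = 0.25/(log₁₀[4.75e-06 + 0.00034])² = 0.25/(-3.462)² = 0.02086.
Darcy-Weisbach: ΔP = f(L/D)(ρV²/2) = 0.02086·(4.001/0.1251)·(893.2·11.8²/2) = 0.02086·31.98·6.214e+04 = 4.145e+04 Pa.
Head loss h_f = ΔP/(ρg) = 4.145e+04/(893.2·9.81) = 4.731 m.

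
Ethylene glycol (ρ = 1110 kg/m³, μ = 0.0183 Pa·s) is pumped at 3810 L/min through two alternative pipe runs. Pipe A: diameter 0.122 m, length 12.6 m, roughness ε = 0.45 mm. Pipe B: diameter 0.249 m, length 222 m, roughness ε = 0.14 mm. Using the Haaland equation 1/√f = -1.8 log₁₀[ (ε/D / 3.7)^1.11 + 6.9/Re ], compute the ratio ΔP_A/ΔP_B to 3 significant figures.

ΔP_A/ΔP_B ≈ 2.26

Pipe A: V = Q/A = 0.0635/0.01169 = 5.432 m/s; Re = 4.02e+04; ε/D = 0.00369; Haaland → f = 0.03023; ΔP_A = f(L/D)(ρV²/2) = 5.113e+04 Pa.
Pipe B: V = Q/A = 0.0635/0.0487 = 1.304 m/s; Re = 1.97e+04; ε/D = 0.000562; Haaland → f = 0.02687; ΔP_B = f(L/D)(ρV²/2) = 2.261e+04 Pa.
ΔP_A/ΔP_B = 5.113e+04/2.261e+04 = 2.26.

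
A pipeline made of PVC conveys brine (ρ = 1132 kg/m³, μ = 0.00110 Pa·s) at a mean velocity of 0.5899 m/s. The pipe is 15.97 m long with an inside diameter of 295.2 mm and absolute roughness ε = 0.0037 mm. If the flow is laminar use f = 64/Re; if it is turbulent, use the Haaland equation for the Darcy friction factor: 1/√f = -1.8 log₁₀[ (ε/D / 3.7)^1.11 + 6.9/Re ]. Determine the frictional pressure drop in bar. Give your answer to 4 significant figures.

Reynolds number Re = ρVD/μ = 1132 · 0.5899 · 0.2952 / 0.0011 = 1.792e+05.
Re > 4000 → turbulent. Relative roughness ε/D = 3.7e-06/0.2952 = 1.25e-05. Haaland: 1/√f = -1.8 log₁₀[(1.25e-05/3.7)^1.11 + 6.9/1.792e+05] = -1.8 log₁₀[8.48e-07 + 3.85e-05] = 7.929, so f = 0.01591.
Darcy-Weisbach: ΔP = f(L/D)(ρV²/2) = 0.01591·(15.97/0.2952)·(1132·0.5899²/2) = 0.01591·54.1·197 = 169.5 Pa.
ΔP = 169.5 Pa = 0.001695 bar.

ΔP ≈ 0.001695 bar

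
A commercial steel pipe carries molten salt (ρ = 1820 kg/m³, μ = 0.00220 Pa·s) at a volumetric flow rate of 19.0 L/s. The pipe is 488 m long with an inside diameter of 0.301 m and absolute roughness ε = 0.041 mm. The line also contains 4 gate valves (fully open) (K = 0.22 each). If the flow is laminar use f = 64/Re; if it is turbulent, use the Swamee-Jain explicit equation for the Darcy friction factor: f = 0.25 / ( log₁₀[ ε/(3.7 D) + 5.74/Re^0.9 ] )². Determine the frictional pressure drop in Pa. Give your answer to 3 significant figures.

Q = 19.0 L/s = 19.0/1000 = 0.019 m³/s.
Cross-sectional area A = πD²/4 = π(0.301)²/4 = 0.07116 m²; mean velocity V = Q/A = 0.019/0.07116 = 0.267 m/s.
Reynolds number Re = ρVD/μ = 1820 · 0.267 · 0.301 / 0.0022 = 6.649e+04.
Re > 4000 → turbulent. Relative roughness ε/D = 4.1e-05/0.301 = 0.000136. Swamee-Jain: f = 0.25/(log₁₀[0.000136/3.7 + 5.74/6.649e+04^0.9])² = 0.25/(log₁₀[3.68e-05 + 0.000262])² = 0.25/(-3.524)² = 0.02013.
Total minor-loss coefficient ΣK = 4·0.22 = 0.88.
ΔP = [f·L/D + ΣK]·(ρV²/2) = [0.02013·488/0.301 + 0.88]·(1820·0.267²/2) = [32.63 + 0.88]·64.88 = 2174 Pa.

ΔP ≈ 2170 Pa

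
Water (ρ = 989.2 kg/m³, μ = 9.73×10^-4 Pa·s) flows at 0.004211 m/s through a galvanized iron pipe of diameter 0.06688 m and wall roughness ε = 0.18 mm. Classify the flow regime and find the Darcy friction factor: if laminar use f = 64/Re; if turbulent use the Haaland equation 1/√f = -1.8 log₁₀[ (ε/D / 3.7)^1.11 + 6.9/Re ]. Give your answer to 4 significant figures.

Re = ρVD/μ = 989.2·0.004211·0.06688/0.000973 = 286.3.
Re < 2300 → laminar, so f = 64/Re = 0.2235 (roughness is irrelevant in laminar flow).

f ≈ 0.2235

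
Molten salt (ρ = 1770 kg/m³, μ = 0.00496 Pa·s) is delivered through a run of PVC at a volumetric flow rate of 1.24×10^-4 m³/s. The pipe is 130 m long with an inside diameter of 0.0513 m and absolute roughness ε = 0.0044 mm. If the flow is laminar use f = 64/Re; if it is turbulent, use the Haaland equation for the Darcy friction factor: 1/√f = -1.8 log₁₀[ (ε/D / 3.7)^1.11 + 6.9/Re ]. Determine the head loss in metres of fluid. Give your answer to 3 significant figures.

h_f ≈ 0.0271 m

Cross-sectional area A = πD²/4 = π(0.0513)²/4 = 0.002067 m²; mean velocity V = Q/A = 0.000124/0.002067 = 0.05999 m/s.
Reynolds number Re = ρVD/μ = 1770 · 0.05999 · 0.0513 / 0.00496 = 1098.
Re < 2300 → laminar flow, so f = 64/Re = 64/1098 = 0.05827 (the turbulent correlation is not needed).
Darcy-Weisbach: ΔP = f(L/D)(ρV²/2) = 0.05827·(130/0.0513)·(1770·0.05999²/2) = 0.05827·2534·3.185 = 470.4 Pa.
Head loss h_f = ΔP/(ρg) = 470.4/(1770·9.81) = 0.0271 m.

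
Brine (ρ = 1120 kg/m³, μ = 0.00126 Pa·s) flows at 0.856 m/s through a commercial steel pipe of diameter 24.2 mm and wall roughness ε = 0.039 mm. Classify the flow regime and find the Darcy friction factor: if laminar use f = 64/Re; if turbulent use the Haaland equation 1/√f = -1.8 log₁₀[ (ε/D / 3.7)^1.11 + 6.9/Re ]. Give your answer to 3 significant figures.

f ≈ 0.0292

Re = ρVD/μ = 1120·0.856·0.0242/0.00126 = 1.841e+04.
Re > 4000 → turbulent. ε/D = 3.9e-05/0.0242 = 0.00161; Haaland: 1/√f = -1.8 log₁₀[0.000186 + 0.000375] = 5.852, so f = 0.0292.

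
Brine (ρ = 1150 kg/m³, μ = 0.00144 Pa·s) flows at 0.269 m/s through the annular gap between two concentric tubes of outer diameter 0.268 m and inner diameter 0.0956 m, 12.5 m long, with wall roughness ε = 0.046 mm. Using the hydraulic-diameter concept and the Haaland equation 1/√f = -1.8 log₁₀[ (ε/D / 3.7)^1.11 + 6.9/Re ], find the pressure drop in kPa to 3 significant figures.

Hydraulic diameter D_h = 4A/P = D_o - D_i = 0.268 - 0.0956 = 0.1724 m.
Re = ρVD_h/μ = 1150·0.269·0.1724/0.00144 = 3.704e+04.
ε/D_h = 4.6e-05/0.1724 = 0.000267; Haaland gives 1/√f = -1.8 log₁₀[2.53e-05+0.000186] = 6.614, so f = 0.02286.
ΔP = f(L/D_h)(ρV²/2) = 0.02286·12.5/0.1724·41.61 = 68.96 Pa.
ΔP = 0.0690 kPa.

ΔP ≈ 0.0690 kPa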